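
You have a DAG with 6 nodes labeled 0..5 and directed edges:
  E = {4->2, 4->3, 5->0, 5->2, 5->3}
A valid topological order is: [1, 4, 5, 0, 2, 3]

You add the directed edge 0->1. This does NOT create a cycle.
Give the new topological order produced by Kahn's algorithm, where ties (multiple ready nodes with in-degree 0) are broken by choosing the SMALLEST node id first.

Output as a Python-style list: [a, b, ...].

Old toposort: [1, 4, 5, 0, 2, 3]
Added edge: 0->1
Position of 0 (3) > position of 1 (0). Must reorder: 0 must now come before 1.
Run Kahn's algorithm (break ties by smallest node id):
  initial in-degrees: [1, 1, 2, 2, 0, 0]
  ready (indeg=0): [4, 5]
  pop 4: indeg[2]->1; indeg[3]->1 | ready=[5] | order so far=[4]
  pop 5: indeg[0]->0; indeg[2]->0; indeg[3]->0 | ready=[0, 2, 3] | order so far=[4, 5]
  pop 0: indeg[1]->0 | ready=[1, 2, 3] | order so far=[4, 5, 0]
  pop 1: no out-edges | ready=[2, 3] | order so far=[4, 5, 0, 1]
  pop 2: no out-edges | ready=[3] | order so far=[4, 5, 0, 1, 2]
  pop 3: no out-edges | ready=[] | order so far=[4, 5, 0, 1, 2, 3]
  Result: [4, 5, 0, 1, 2, 3]

Answer: [4, 5, 0, 1, 2, 3]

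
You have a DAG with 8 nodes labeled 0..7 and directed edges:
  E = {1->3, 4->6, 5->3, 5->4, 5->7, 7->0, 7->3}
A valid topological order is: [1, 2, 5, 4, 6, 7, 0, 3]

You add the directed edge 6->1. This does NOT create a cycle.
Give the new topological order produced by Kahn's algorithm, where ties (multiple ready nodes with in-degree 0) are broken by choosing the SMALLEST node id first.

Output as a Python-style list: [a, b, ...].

Old toposort: [1, 2, 5, 4, 6, 7, 0, 3]
Added edge: 6->1
Position of 6 (4) > position of 1 (0). Must reorder: 6 must now come before 1.
Run Kahn's algorithm (break ties by smallest node id):
  initial in-degrees: [1, 1, 0, 3, 1, 0, 1, 1]
  ready (indeg=0): [2, 5]
  pop 2: no out-edges | ready=[5] | order so far=[2]
  pop 5: indeg[3]->2; indeg[4]->0; indeg[7]->0 | ready=[4, 7] | order so far=[2, 5]
  pop 4: indeg[6]->0 | ready=[6, 7] | order so far=[2, 5, 4]
  pop 6: indeg[1]->0 | ready=[1, 7] | order so far=[2, 5, 4, 6]
  pop 1: indeg[3]->1 | ready=[7] | order so far=[2, 5, 4, 6, 1]
  pop 7: indeg[0]->0; indeg[3]->0 | ready=[0, 3] | order so far=[2, 5, 4, 6, 1, 7]
  pop 0: no out-edges | ready=[3] | order so far=[2, 5, 4, 6, 1, 7, 0]
  pop 3: no out-edges | ready=[] | order so far=[2, 5, 4, 6, 1, 7, 0, 3]
  Result: [2, 5, 4, 6, 1, 7, 0, 3]

Answer: [2, 5, 4, 6, 1, 7, 0, 3]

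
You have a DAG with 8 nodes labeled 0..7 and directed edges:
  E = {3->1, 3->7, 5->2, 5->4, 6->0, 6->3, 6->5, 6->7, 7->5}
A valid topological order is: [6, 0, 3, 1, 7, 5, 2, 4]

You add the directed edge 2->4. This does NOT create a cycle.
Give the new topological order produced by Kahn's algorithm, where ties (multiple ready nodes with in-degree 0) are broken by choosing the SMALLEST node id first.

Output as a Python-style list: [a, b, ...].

Answer: [6, 0, 3, 1, 7, 5, 2, 4]

Derivation:
Old toposort: [6, 0, 3, 1, 7, 5, 2, 4]
Added edge: 2->4
Position of 2 (6) < position of 4 (7). Old order still valid.
Run Kahn's algorithm (break ties by smallest node id):
  initial in-degrees: [1, 1, 1, 1, 2, 2, 0, 2]
  ready (indeg=0): [6]
  pop 6: indeg[0]->0; indeg[3]->0; indeg[5]->1; indeg[7]->1 | ready=[0, 3] | order so far=[6]
  pop 0: no out-edges | ready=[3] | order so far=[6, 0]
  pop 3: indeg[1]->0; indeg[7]->0 | ready=[1, 7] | order so far=[6, 0, 3]
  pop 1: no out-edges | ready=[7] | order so far=[6, 0, 3, 1]
  pop 7: indeg[5]->0 | ready=[5] | order so far=[6, 0, 3, 1, 7]
  pop 5: indeg[2]->0; indeg[4]->1 | ready=[2] | order so far=[6, 0, 3, 1, 7, 5]
  pop 2: indeg[4]->0 | ready=[4] | order so far=[6, 0, 3, 1, 7, 5, 2]
  pop 4: no out-edges | ready=[] | order so far=[6, 0, 3, 1, 7, 5, 2, 4]
  Result: [6, 0, 3, 1, 7, 5, 2, 4]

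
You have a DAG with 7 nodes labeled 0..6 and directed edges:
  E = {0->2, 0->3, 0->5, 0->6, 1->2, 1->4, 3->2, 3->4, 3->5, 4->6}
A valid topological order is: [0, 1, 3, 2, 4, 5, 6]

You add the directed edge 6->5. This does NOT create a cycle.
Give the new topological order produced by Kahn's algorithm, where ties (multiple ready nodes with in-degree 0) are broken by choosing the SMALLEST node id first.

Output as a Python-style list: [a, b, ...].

Answer: [0, 1, 3, 2, 4, 6, 5]

Derivation:
Old toposort: [0, 1, 3, 2, 4, 5, 6]
Added edge: 6->5
Position of 6 (6) > position of 5 (5). Must reorder: 6 must now come before 5.
Run Kahn's algorithm (break ties by smallest node id):
  initial in-degrees: [0, 0, 3, 1, 2, 3, 2]
  ready (indeg=0): [0, 1]
  pop 0: indeg[2]->2; indeg[3]->0; indeg[5]->2; indeg[6]->1 | ready=[1, 3] | order so far=[0]
  pop 1: indeg[2]->1; indeg[4]->1 | ready=[3] | order so far=[0, 1]
  pop 3: indeg[2]->0; indeg[4]->0; indeg[5]->1 | ready=[2, 4] | order so far=[0, 1, 3]
  pop 2: no out-edges | ready=[4] | order so far=[0, 1, 3, 2]
  pop 4: indeg[6]->0 | ready=[6] | order so far=[0, 1, 3, 2, 4]
  pop 6: indeg[5]->0 | ready=[5] | order so far=[0, 1, 3, 2, 4, 6]
  pop 5: no out-edges | ready=[] | order so far=[0, 1, 3, 2, 4, 6, 5]
  Result: [0, 1, 3, 2, 4, 6, 5]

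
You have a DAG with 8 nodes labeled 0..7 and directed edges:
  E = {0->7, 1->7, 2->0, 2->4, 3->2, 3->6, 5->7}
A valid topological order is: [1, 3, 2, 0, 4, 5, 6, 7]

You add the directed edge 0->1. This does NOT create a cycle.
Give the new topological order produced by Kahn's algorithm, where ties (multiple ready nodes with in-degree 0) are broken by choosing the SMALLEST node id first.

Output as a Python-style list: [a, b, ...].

Old toposort: [1, 3, 2, 0, 4, 5, 6, 7]
Added edge: 0->1
Position of 0 (3) > position of 1 (0). Must reorder: 0 must now come before 1.
Run Kahn's algorithm (break ties by smallest node id):
  initial in-degrees: [1, 1, 1, 0, 1, 0, 1, 3]
  ready (indeg=0): [3, 5]
  pop 3: indeg[2]->0; indeg[6]->0 | ready=[2, 5, 6] | order so far=[3]
  pop 2: indeg[0]->0; indeg[4]->0 | ready=[0, 4, 5, 6] | order so far=[3, 2]
  pop 0: indeg[1]->0; indeg[7]->2 | ready=[1, 4, 5, 6] | order so far=[3, 2, 0]
  pop 1: indeg[7]->1 | ready=[4, 5, 6] | order so far=[3, 2, 0, 1]
  pop 4: no out-edges | ready=[5, 6] | order so far=[3, 2, 0, 1, 4]
  pop 5: indeg[7]->0 | ready=[6, 7] | order so far=[3, 2, 0, 1, 4, 5]
  pop 6: no out-edges | ready=[7] | order so far=[3, 2, 0, 1, 4, 5, 6]
  pop 7: no out-edges | ready=[] | order so far=[3, 2, 0, 1, 4, 5, 6, 7]
  Result: [3, 2, 0, 1, 4, 5, 6, 7]

Answer: [3, 2, 0, 1, 4, 5, 6, 7]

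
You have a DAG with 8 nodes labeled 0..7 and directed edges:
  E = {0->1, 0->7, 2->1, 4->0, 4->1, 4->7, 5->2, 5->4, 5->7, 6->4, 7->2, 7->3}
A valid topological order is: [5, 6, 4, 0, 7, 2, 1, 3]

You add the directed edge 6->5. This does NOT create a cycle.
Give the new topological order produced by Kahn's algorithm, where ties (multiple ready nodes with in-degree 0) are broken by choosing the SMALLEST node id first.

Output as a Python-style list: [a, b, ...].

Answer: [6, 5, 4, 0, 7, 2, 1, 3]

Derivation:
Old toposort: [5, 6, 4, 0, 7, 2, 1, 3]
Added edge: 6->5
Position of 6 (1) > position of 5 (0). Must reorder: 6 must now come before 5.
Run Kahn's algorithm (break ties by smallest node id):
  initial in-degrees: [1, 3, 2, 1, 2, 1, 0, 3]
  ready (indeg=0): [6]
  pop 6: indeg[4]->1; indeg[5]->0 | ready=[5] | order so far=[6]
  pop 5: indeg[2]->1; indeg[4]->0; indeg[7]->2 | ready=[4] | order so far=[6, 5]
  pop 4: indeg[0]->0; indeg[1]->2; indeg[7]->1 | ready=[0] | order so far=[6, 5, 4]
  pop 0: indeg[1]->1; indeg[7]->0 | ready=[7] | order so far=[6, 5, 4, 0]
  pop 7: indeg[2]->0; indeg[3]->0 | ready=[2, 3] | order so far=[6, 5, 4, 0, 7]
  pop 2: indeg[1]->0 | ready=[1, 3] | order so far=[6, 5, 4, 0, 7, 2]
  pop 1: no out-edges | ready=[3] | order so far=[6, 5, 4, 0, 7, 2, 1]
  pop 3: no out-edges | ready=[] | order so far=[6, 5, 4, 0, 7, 2, 1, 3]
  Result: [6, 5, 4, 0, 7, 2, 1, 3]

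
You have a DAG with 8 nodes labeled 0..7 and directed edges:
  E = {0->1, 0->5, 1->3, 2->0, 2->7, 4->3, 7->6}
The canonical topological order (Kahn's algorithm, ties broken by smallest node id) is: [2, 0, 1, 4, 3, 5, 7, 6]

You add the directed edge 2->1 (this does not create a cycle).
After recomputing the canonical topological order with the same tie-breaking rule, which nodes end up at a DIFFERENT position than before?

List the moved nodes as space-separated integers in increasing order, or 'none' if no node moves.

Answer: none

Derivation:
Old toposort: [2, 0, 1, 4, 3, 5, 7, 6]
Added edge 2->1
Recompute Kahn (smallest-id tiebreak):
  initial in-degrees: [1, 2, 0, 2, 0, 1, 1, 1]
  ready (indeg=0): [2, 4]
  pop 2: indeg[0]->0; indeg[1]->1; indeg[7]->0 | ready=[0, 4, 7] | order so far=[2]
  pop 0: indeg[1]->0; indeg[5]->0 | ready=[1, 4, 5, 7] | order so far=[2, 0]
  pop 1: indeg[3]->1 | ready=[4, 5, 7] | order so far=[2, 0, 1]
  pop 4: indeg[3]->0 | ready=[3, 5, 7] | order so far=[2, 0, 1, 4]
  pop 3: no out-edges | ready=[5, 7] | order so far=[2, 0, 1, 4, 3]
  pop 5: no out-edges | ready=[7] | order so far=[2, 0, 1, 4, 3, 5]
  pop 7: indeg[6]->0 | ready=[6] | order so far=[2, 0, 1, 4, 3, 5, 7]
  pop 6: no out-edges | ready=[] | order so far=[2, 0, 1, 4, 3, 5, 7, 6]
New canonical toposort: [2, 0, 1, 4, 3, 5, 7, 6]
Compare positions:
  Node 0: index 1 -> 1 (same)
  Node 1: index 2 -> 2 (same)
  Node 2: index 0 -> 0 (same)
  Node 3: index 4 -> 4 (same)
  Node 4: index 3 -> 3 (same)
  Node 5: index 5 -> 5 (same)
  Node 6: index 7 -> 7 (same)
  Node 7: index 6 -> 6 (same)
Nodes that changed position: none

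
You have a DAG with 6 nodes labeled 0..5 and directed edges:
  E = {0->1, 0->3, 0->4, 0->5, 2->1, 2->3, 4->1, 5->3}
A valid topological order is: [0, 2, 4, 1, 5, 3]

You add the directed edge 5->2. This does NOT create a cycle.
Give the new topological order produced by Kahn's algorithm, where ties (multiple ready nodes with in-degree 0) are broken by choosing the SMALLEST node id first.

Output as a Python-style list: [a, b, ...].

Answer: [0, 4, 5, 2, 1, 3]

Derivation:
Old toposort: [0, 2, 4, 1, 5, 3]
Added edge: 5->2
Position of 5 (4) > position of 2 (1). Must reorder: 5 must now come before 2.
Run Kahn's algorithm (break ties by smallest node id):
  initial in-degrees: [0, 3, 1, 3, 1, 1]
  ready (indeg=0): [0]
  pop 0: indeg[1]->2; indeg[3]->2; indeg[4]->0; indeg[5]->0 | ready=[4, 5] | order so far=[0]
  pop 4: indeg[1]->1 | ready=[5] | order so far=[0, 4]
  pop 5: indeg[2]->0; indeg[3]->1 | ready=[2] | order so far=[0, 4, 5]
  pop 2: indeg[1]->0; indeg[3]->0 | ready=[1, 3] | order so far=[0, 4, 5, 2]
  pop 1: no out-edges | ready=[3] | order so far=[0, 4, 5, 2, 1]
  pop 3: no out-edges | ready=[] | order so far=[0, 4, 5, 2, 1, 3]
  Result: [0, 4, 5, 2, 1, 3]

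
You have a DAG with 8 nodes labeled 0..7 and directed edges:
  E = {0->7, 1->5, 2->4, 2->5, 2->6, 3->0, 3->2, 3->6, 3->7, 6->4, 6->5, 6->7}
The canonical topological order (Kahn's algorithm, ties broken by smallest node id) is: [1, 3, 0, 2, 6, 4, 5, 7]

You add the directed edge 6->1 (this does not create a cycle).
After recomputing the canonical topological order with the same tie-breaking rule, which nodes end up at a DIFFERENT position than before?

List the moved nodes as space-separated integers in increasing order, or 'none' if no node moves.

Answer: 0 1 2 3 6

Derivation:
Old toposort: [1, 3, 0, 2, 6, 4, 5, 7]
Added edge 6->1
Recompute Kahn (smallest-id tiebreak):
  initial in-degrees: [1, 1, 1, 0, 2, 3, 2, 3]
  ready (indeg=0): [3]
  pop 3: indeg[0]->0; indeg[2]->0; indeg[6]->1; indeg[7]->2 | ready=[0, 2] | order so far=[3]
  pop 0: indeg[7]->1 | ready=[2] | order so far=[3, 0]
  pop 2: indeg[4]->1; indeg[5]->2; indeg[6]->0 | ready=[6] | order so far=[3, 0, 2]
  pop 6: indeg[1]->0; indeg[4]->0; indeg[5]->1; indeg[7]->0 | ready=[1, 4, 7] | order so far=[3, 0, 2, 6]
  pop 1: indeg[5]->0 | ready=[4, 5, 7] | order so far=[3, 0, 2, 6, 1]
  pop 4: no out-edges | ready=[5, 7] | order so far=[3, 0, 2, 6, 1, 4]
  pop 5: no out-edges | ready=[7] | order so far=[3, 0, 2, 6, 1, 4, 5]
  pop 7: no out-edges | ready=[] | order so far=[3, 0, 2, 6, 1, 4, 5, 7]
New canonical toposort: [3, 0, 2, 6, 1, 4, 5, 7]
Compare positions:
  Node 0: index 2 -> 1 (moved)
  Node 1: index 0 -> 4 (moved)
  Node 2: index 3 -> 2 (moved)
  Node 3: index 1 -> 0 (moved)
  Node 4: index 5 -> 5 (same)
  Node 5: index 6 -> 6 (same)
  Node 6: index 4 -> 3 (moved)
  Node 7: index 7 -> 7 (same)
Nodes that changed position: 0 1 2 3 6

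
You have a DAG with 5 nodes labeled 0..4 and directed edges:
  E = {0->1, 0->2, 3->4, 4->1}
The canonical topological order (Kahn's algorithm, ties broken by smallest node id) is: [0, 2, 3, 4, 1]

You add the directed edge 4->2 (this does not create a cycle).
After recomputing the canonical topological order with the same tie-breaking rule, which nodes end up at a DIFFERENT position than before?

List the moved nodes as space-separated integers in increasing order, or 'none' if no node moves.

Answer: 1 2 3 4

Derivation:
Old toposort: [0, 2, 3, 4, 1]
Added edge 4->2
Recompute Kahn (smallest-id tiebreak):
  initial in-degrees: [0, 2, 2, 0, 1]
  ready (indeg=0): [0, 3]
  pop 0: indeg[1]->1; indeg[2]->1 | ready=[3] | order so far=[0]
  pop 3: indeg[4]->0 | ready=[4] | order so far=[0, 3]
  pop 4: indeg[1]->0; indeg[2]->0 | ready=[1, 2] | order so far=[0, 3, 4]
  pop 1: no out-edges | ready=[2] | order so far=[0, 3, 4, 1]
  pop 2: no out-edges | ready=[] | order so far=[0, 3, 4, 1, 2]
New canonical toposort: [0, 3, 4, 1, 2]
Compare positions:
  Node 0: index 0 -> 0 (same)
  Node 1: index 4 -> 3 (moved)
  Node 2: index 1 -> 4 (moved)
  Node 3: index 2 -> 1 (moved)
  Node 4: index 3 -> 2 (moved)
Nodes that changed position: 1 2 3 4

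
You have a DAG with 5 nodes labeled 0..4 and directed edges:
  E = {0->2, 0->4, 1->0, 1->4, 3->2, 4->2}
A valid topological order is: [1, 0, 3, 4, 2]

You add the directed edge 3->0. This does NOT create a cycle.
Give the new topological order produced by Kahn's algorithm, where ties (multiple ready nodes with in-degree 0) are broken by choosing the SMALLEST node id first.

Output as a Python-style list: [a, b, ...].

Answer: [1, 3, 0, 4, 2]

Derivation:
Old toposort: [1, 0, 3, 4, 2]
Added edge: 3->0
Position of 3 (2) > position of 0 (1). Must reorder: 3 must now come before 0.
Run Kahn's algorithm (break ties by smallest node id):
  initial in-degrees: [2, 0, 3, 0, 2]
  ready (indeg=0): [1, 3]
  pop 1: indeg[0]->1; indeg[4]->1 | ready=[3] | order so far=[1]
  pop 3: indeg[0]->0; indeg[2]->2 | ready=[0] | order so far=[1, 3]
  pop 0: indeg[2]->1; indeg[4]->0 | ready=[4] | order so far=[1, 3, 0]
  pop 4: indeg[2]->0 | ready=[2] | order so far=[1, 3, 0, 4]
  pop 2: no out-edges | ready=[] | order so far=[1, 3, 0, 4, 2]
  Result: [1, 3, 0, 4, 2]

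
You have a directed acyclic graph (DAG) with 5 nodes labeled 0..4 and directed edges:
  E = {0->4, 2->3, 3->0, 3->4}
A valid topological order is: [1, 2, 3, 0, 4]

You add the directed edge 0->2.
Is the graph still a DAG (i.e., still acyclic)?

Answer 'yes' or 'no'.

Given toposort: [1, 2, 3, 0, 4]
Position of 0: index 3; position of 2: index 1
New edge 0->2: backward (u after v in old order)
Backward edge: old toposort is now invalid. Check if this creates a cycle.
Does 2 already reach 0? Reachable from 2: [0, 2, 3, 4]. YES -> cycle!
Still a DAG? no

Answer: no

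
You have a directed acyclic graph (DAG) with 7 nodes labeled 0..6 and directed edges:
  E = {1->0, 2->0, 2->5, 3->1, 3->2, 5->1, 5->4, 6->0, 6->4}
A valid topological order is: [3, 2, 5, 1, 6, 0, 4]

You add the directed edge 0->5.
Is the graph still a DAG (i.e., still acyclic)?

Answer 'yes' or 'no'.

Answer: no

Derivation:
Given toposort: [3, 2, 5, 1, 6, 0, 4]
Position of 0: index 5; position of 5: index 2
New edge 0->5: backward (u after v in old order)
Backward edge: old toposort is now invalid. Check if this creates a cycle.
Does 5 already reach 0? Reachable from 5: [0, 1, 4, 5]. YES -> cycle!
Still a DAG? no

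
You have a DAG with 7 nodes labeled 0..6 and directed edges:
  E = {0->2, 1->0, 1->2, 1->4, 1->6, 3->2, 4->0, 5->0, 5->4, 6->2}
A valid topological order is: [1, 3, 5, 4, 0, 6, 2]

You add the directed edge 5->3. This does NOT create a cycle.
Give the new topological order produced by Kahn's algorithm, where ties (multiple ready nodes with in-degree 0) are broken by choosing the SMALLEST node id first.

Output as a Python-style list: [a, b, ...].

Old toposort: [1, 3, 5, 4, 0, 6, 2]
Added edge: 5->3
Position of 5 (2) > position of 3 (1). Must reorder: 5 must now come before 3.
Run Kahn's algorithm (break ties by smallest node id):
  initial in-degrees: [3, 0, 4, 1, 2, 0, 1]
  ready (indeg=0): [1, 5]
  pop 1: indeg[0]->2; indeg[2]->3; indeg[4]->1; indeg[6]->0 | ready=[5, 6] | order so far=[1]
  pop 5: indeg[0]->1; indeg[3]->0; indeg[4]->0 | ready=[3, 4, 6] | order so far=[1, 5]
  pop 3: indeg[2]->2 | ready=[4, 6] | order so far=[1, 5, 3]
  pop 4: indeg[0]->0 | ready=[0, 6] | order so far=[1, 5, 3, 4]
  pop 0: indeg[2]->1 | ready=[6] | order so far=[1, 5, 3, 4, 0]
  pop 6: indeg[2]->0 | ready=[2] | order so far=[1, 5, 3, 4, 0, 6]
  pop 2: no out-edges | ready=[] | order so far=[1, 5, 3, 4, 0, 6, 2]
  Result: [1, 5, 3, 4, 0, 6, 2]

Answer: [1, 5, 3, 4, 0, 6, 2]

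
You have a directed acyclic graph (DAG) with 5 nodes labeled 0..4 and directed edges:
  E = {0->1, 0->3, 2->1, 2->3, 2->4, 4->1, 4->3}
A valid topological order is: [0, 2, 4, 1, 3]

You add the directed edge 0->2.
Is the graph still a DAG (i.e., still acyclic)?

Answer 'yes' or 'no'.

Given toposort: [0, 2, 4, 1, 3]
Position of 0: index 0; position of 2: index 1
New edge 0->2: forward
Forward edge: respects the existing order. Still a DAG, same toposort still valid.
Still a DAG? yes

Answer: yes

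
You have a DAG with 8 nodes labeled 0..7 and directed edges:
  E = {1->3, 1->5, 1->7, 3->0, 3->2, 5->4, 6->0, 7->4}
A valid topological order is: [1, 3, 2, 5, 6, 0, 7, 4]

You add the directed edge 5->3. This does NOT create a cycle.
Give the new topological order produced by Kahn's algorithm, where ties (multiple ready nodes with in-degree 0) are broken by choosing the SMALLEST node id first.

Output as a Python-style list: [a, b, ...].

Old toposort: [1, 3, 2, 5, 6, 0, 7, 4]
Added edge: 5->3
Position of 5 (3) > position of 3 (1). Must reorder: 5 must now come before 3.
Run Kahn's algorithm (break ties by smallest node id):
  initial in-degrees: [2, 0, 1, 2, 2, 1, 0, 1]
  ready (indeg=0): [1, 6]
  pop 1: indeg[3]->1; indeg[5]->0; indeg[7]->0 | ready=[5, 6, 7] | order so far=[1]
  pop 5: indeg[3]->0; indeg[4]->1 | ready=[3, 6, 7] | order so far=[1, 5]
  pop 3: indeg[0]->1; indeg[2]->0 | ready=[2, 6, 7] | order so far=[1, 5, 3]
  pop 2: no out-edges | ready=[6, 7] | order so far=[1, 5, 3, 2]
  pop 6: indeg[0]->0 | ready=[0, 7] | order so far=[1, 5, 3, 2, 6]
  pop 0: no out-edges | ready=[7] | order so far=[1, 5, 3, 2, 6, 0]
  pop 7: indeg[4]->0 | ready=[4] | order so far=[1, 5, 3, 2, 6, 0, 7]
  pop 4: no out-edges | ready=[] | order so far=[1, 5, 3, 2, 6, 0, 7, 4]
  Result: [1, 5, 3, 2, 6, 0, 7, 4]

Answer: [1, 5, 3, 2, 6, 0, 7, 4]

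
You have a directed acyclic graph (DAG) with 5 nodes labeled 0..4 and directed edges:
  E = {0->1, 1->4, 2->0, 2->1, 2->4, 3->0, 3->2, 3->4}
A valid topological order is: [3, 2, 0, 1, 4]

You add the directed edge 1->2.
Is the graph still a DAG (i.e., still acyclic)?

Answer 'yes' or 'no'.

Answer: no

Derivation:
Given toposort: [3, 2, 0, 1, 4]
Position of 1: index 3; position of 2: index 1
New edge 1->2: backward (u after v in old order)
Backward edge: old toposort is now invalid. Check if this creates a cycle.
Does 2 already reach 1? Reachable from 2: [0, 1, 2, 4]. YES -> cycle!
Still a DAG? no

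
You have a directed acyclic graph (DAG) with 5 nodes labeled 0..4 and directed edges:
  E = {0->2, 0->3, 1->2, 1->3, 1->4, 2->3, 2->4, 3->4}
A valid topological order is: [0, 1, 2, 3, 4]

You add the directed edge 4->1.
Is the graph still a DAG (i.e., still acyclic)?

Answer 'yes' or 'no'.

Answer: no

Derivation:
Given toposort: [0, 1, 2, 3, 4]
Position of 4: index 4; position of 1: index 1
New edge 4->1: backward (u after v in old order)
Backward edge: old toposort is now invalid. Check if this creates a cycle.
Does 1 already reach 4? Reachable from 1: [1, 2, 3, 4]. YES -> cycle!
Still a DAG? no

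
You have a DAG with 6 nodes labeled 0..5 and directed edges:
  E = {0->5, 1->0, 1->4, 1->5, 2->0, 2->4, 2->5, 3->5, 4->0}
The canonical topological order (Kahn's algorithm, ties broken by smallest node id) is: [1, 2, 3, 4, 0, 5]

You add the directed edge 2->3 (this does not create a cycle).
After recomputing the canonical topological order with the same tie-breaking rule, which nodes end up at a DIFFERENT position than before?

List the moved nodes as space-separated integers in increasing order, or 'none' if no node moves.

Old toposort: [1, 2, 3, 4, 0, 5]
Added edge 2->3
Recompute Kahn (smallest-id tiebreak):
  initial in-degrees: [3, 0, 0, 1, 2, 4]
  ready (indeg=0): [1, 2]
  pop 1: indeg[0]->2; indeg[4]->1; indeg[5]->3 | ready=[2] | order so far=[1]
  pop 2: indeg[0]->1; indeg[3]->0; indeg[4]->0; indeg[5]->2 | ready=[3, 4] | order so far=[1, 2]
  pop 3: indeg[5]->1 | ready=[4] | order so far=[1, 2, 3]
  pop 4: indeg[0]->0 | ready=[0] | order so far=[1, 2, 3, 4]
  pop 0: indeg[5]->0 | ready=[5] | order so far=[1, 2, 3, 4, 0]
  pop 5: no out-edges | ready=[] | order so far=[1, 2, 3, 4, 0, 5]
New canonical toposort: [1, 2, 3, 4, 0, 5]
Compare positions:
  Node 0: index 4 -> 4 (same)
  Node 1: index 0 -> 0 (same)
  Node 2: index 1 -> 1 (same)
  Node 3: index 2 -> 2 (same)
  Node 4: index 3 -> 3 (same)
  Node 5: index 5 -> 5 (same)
Nodes that changed position: none

Answer: none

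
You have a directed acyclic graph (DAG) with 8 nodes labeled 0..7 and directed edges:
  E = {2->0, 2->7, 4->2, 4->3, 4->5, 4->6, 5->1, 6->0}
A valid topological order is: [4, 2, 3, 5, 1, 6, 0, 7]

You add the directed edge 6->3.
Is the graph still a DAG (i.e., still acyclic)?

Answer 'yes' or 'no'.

Given toposort: [4, 2, 3, 5, 1, 6, 0, 7]
Position of 6: index 5; position of 3: index 2
New edge 6->3: backward (u after v in old order)
Backward edge: old toposort is now invalid. Check if this creates a cycle.
Does 3 already reach 6? Reachable from 3: [3]. NO -> still a DAG (reorder needed).
Still a DAG? yes

Answer: yes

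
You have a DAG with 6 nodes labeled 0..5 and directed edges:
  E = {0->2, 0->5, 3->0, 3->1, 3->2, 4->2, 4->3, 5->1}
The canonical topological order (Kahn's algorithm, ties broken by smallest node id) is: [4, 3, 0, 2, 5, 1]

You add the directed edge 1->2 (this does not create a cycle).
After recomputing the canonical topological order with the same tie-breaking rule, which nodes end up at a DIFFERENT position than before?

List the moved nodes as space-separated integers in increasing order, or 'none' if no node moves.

Answer: 1 2 5

Derivation:
Old toposort: [4, 3, 0, 2, 5, 1]
Added edge 1->2
Recompute Kahn (smallest-id tiebreak):
  initial in-degrees: [1, 2, 4, 1, 0, 1]
  ready (indeg=0): [4]
  pop 4: indeg[2]->3; indeg[3]->0 | ready=[3] | order so far=[4]
  pop 3: indeg[0]->0; indeg[1]->1; indeg[2]->2 | ready=[0] | order so far=[4, 3]
  pop 0: indeg[2]->1; indeg[5]->0 | ready=[5] | order so far=[4, 3, 0]
  pop 5: indeg[1]->0 | ready=[1] | order so far=[4, 3, 0, 5]
  pop 1: indeg[2]->0 | ready=[2] | order so far=[4, 3, 0, 5, 1]
  pop 2: no out-edges | ready=[] | order so far=[4, 3, 0, 5, 1, 2]
New canonical toposort: [4, 3, 0, 5, 1, 2]
Compare positions:
  Node 0: index 2 -> 2 (same)
  Node 1: index 5 -> 4 (moved)
  Node 2: index 3 -> 5 (moved)
  Node 3: index 1 -> 1 (same)
  Node 4: index 0 -> 0 (same)
  Node 5: index 4 -> 3 (moved)
Nodes that changed position: 1 2 5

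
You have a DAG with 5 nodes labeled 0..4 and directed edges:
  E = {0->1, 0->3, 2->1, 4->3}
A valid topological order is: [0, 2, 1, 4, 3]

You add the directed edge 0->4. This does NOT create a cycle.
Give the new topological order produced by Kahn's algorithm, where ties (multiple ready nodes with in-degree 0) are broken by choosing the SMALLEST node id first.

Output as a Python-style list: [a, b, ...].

Answer: [0, 2, 1, 4, 3]

Derivation:
Old toposort: [0, 2, 1, 4, 3]
Added edge: 0->4
Position of 0 (0) < position of 4 (3). Old order still valid.
Run Kahn's algorithm (break ties by smallest node id):
  initial in-degrees: [0, 2, 0, 2, 1]
  ready (indeg=0): [0, 2]
  pop 0: indeg[1]->1; indeg[3]->1; indeg[4]->0 | ready=[2, 4] | order so far=[0]
  pop 2: indeg[1]->0 | ready=[1, 4] | order so far=[0, 2]
  pop 1: no out-edges | ready=[4] | order so far=[0, 2, 1]
  pop 4: indeg[3]->0 | ready=[3] | order so far=[0, 2, 1, 4]
  pop 3: no out-edges | ready=[] | order so far=[0, 2, 1, 4, 3]
  Result: [0, 2, 1, 4, 3]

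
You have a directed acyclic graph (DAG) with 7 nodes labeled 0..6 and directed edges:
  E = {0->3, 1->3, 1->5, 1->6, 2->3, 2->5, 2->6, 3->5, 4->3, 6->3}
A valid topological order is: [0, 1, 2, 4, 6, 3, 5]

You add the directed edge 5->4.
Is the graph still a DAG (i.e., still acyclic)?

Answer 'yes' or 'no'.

Answer: no

Derivation:
Given toposort: [0, 1, 2, 4, 6, 3, 5]
Position of 5: index 6; position of 4: index 3
New edge 5->4: backward (u after v in old order)
Backward edge: old toposort is now invalid. Check if this creates a cycle.
Does 4 already reach 5? Reachable from 4: [3, 4, 5]. YES -> cycle!
Still a DAG? no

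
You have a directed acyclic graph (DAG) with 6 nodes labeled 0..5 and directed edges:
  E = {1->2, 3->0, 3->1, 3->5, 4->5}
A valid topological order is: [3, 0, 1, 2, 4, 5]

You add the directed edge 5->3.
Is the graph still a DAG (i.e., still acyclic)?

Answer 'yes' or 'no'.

Given toposort: [3, 0, 1, 2, 4, 5]
Position of 5: index 5; position of 3: index 0
New edge 5->3: backward (u after v in old order)
Backward edge: old toposort is now invalid. Check if this creates a cycle.
Does 3 already reach 5? Reachable from 3: [0, 1, 2, 3, 5]. YES -> cycle!
Still a DAG? no

Answer: no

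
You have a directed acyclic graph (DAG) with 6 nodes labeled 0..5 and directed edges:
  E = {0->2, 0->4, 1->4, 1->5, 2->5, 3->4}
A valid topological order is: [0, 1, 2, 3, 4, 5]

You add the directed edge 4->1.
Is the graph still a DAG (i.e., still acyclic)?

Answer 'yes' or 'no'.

Answer: no

Derivation:
Given toposort: [0, 1, 2, 3, 4, 5]
Position of 4: index 4; position of 1: index 1
New edge 4->1: backward (u after v in old order)
Backward edge: old toposort is now invalid. Check if this creates a cycle.
Does 1 already reach 4? Reachable from 1: [1, 4, 5]. YES -> cycle!
Still a DAG? no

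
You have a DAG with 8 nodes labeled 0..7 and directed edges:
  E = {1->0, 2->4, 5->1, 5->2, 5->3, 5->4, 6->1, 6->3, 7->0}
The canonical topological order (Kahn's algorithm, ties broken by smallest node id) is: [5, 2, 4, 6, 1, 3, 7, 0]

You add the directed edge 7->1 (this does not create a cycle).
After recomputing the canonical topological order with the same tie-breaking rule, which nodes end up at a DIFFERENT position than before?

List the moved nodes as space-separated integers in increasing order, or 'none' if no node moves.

Answer: 1 3 7

Derivation:
Old toposort: [5, 2, 4, 6, 1, 3, 7, 0]
Added edge 7->1
Recompute Kahn (smallest-id tiebreak):
  initial in-degrees: [2, 3, 1, 2, 2, 0, 0, 0]
  ready (indeg=0): [5, 6, 7]
  pop 5: indeg[1]->2; indeg[2]->0; indeg[3]->1; indeg[4]->1 | ready=[2, 6, 7] | order so far=[5]
  pop 2: indeg[4]->0 | ready=[4, 6, 7] | order so far=[5, 2]
  pop 4: no out-edges | ready=[6, 7] | order so far=[5, 2, 4]
  pop 6: indeg[1]->1; indeg[3]->0 | ready=[3, 7] | order so far=[5, 2, 4, 6]
  pop 3: no out-edges | ready=[7] | order so far=[5, 2, 4, 6, 3]
  pop 7: indeg[0]->1; indeg[1]->0 | ready=[1] | order so far=[5, 2, 4, 6, 3, 7]
  pop 1: indeg[0]->0 | ready=[0] | order so far=[5, 2, 4, 6, 3, 7, 1]
  pop 0: no out-edges | ready=[] | order so far=[5, 2, 4, 6, 3, 7, 1, 0]
New canonical toposort: [5, 2, 4, 6, 3, 7, 1, 0]
Compare positions:
  Node 0: index 7 -> 7 (same)
  Node 1: index 4 -> 6 (moved)
  Node 2: index 1 -> 1 (same)
  Node 3: index 5 -> 4 (moved)
  Node 4: index 2 -> 2 (same)
  Node 5: index 0 -> 0 (same)
  Node 6: index 3 -> 3 (same)
  Node 7: index 6 -> 5 (moved)
Nodes that changed position: 1 3 7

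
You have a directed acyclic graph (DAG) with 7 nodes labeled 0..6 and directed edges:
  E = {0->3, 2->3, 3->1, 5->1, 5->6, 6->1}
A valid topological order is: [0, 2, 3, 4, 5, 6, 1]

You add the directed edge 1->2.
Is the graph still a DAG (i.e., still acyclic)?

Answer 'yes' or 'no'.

Given toposort: [0, 2, 3, 4, 5, 6, 1]
Position of 1: index 6; position of 2: index 1
New edge 1->2: backward (u after v in old order)
Backward edge: old toposort is now invalid. Check if this creates a cycle.
Does 2 already reach 1? Reachable from 2: [1, 2, 3]. YES -> cycle!
Still a DAG? no

Answer: no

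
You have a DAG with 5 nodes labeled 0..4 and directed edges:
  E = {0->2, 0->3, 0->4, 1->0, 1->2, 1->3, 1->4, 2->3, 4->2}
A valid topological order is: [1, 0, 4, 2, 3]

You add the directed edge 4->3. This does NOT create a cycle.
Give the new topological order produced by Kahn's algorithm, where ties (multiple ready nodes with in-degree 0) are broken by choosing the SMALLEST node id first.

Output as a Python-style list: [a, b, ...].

Old toposort: [1, 0, 4, 2, 3]
Added edge: 4->3
Position of 4 (2) < position of 3 (4). Old order still valid.
Run Kahn's algorithm (break ties by smallest node id):
  initial in-degrees: [1, 0, 3, 4, 2]
  ready (indeg=0): [1]
  pop 1: indeg[0]->0; indeg[2]->2; indeg[3]->3; indeg[4]->1 | ready=[0] | order so far=[1]
  pop 0: indeg[2]->1; indeg[3]->2; indeg[4]->0 | ready=[4] | order so far=[1, 0]
  pop 4: indeg[2]->0; indeg[3]->1 | ready=[2] | order so far=[1, 0, 4]
  pop 2: indeg[3]->0 | ready=[3] | order so far=[1, 0, 4, 2]
  pop 3: no out-edges | ready=[] | order so far=[1, 0, 4, 2, 3]
  Result: [1, 0, 4, 2, 3]

Answer: [1, 0, 4, 2, 3]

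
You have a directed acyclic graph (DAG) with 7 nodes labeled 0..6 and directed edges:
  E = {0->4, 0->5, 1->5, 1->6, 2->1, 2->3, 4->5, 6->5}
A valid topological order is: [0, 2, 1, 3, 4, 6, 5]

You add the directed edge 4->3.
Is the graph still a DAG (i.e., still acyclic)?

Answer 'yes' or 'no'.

Given toposort: [0, 2, 1, 3, 4, 6, 5]
Position of 4: index 4; position of 3: index 3
New edge 4->3: backward (u after v in old order)
Backward edge: old toposort is now invalid. Check if this creates a cycle.
Does 3 already reach 4? Reachable from 3: [3]. NO -> still a DAG (reorder needed).
Still a DAG? yes

Answer: yes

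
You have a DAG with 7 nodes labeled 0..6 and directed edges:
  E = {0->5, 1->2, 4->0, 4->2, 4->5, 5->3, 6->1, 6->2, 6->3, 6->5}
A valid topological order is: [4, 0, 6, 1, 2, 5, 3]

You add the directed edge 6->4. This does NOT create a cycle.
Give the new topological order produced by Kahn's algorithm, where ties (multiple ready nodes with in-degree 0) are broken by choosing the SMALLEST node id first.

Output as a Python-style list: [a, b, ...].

Answer: [6, 1, 4, 0, 2, 5, 3]

Derivation:
Old toposort: [4, 0, 6, 1, 2, 5, 3]
Added edge: 6->4
Position of 6 (2) > position of 4 (0). Must reorder: 6 must now come before 4.
Run Kahn's algorithm (break ties by smallest node id):
  initial in-degrees: [1, 1, 3, 2, 1, 3, 0]
  ready (indeg=0): [6]
  pop 6: indeg[1]->0; indeg[2]->2; indeg[3]->1; indeg[4]->0; indeg[5]->2 | ready=[1, 4] | order so far=[6]
  pop 1: indeg[2]->1 | ready=[4] | order so far=[6, 1]
  pop 4: indeg[0]->0; indeg[2]->0; indeg[5]->1 | ready=[0, 2] | order so far=[6, 1, 4]
  pop 0: indeg[5]->0 | ready=[2, 5] | order so far=[6, 1, 4, 0]
  pop 2: no out-edges | ready=[5] | order so far=[6, 1, 4, 0, 2]
  pop 5: indeg[3]->0 | ready=[3] | order so far=[6, 1, 4, 0, 2, 5]
  pop 3: no out-edges | ready=[] | order so far=[6, 1, 4, 0, 2, 5, 3]
  Result: [6, 1, 4, 0, 2, 5, 3]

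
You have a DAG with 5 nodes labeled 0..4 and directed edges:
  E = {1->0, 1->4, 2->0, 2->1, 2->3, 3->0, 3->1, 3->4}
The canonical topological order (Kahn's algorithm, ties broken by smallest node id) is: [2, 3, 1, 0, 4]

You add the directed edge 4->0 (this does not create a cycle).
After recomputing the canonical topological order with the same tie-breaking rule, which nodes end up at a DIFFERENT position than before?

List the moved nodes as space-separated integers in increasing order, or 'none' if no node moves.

Answer: 0 4

Derivation:
Old toposort: [2, 3, 1, 0, 4]
Added edge 4->0
Recompute Kahn (smallest-id tiebreak):
  initial in-degrees: [4, 2, 0, 1, 2]
  ready (indeg=0): [2]
  pop 2: indeg[0]->3; indeg[1]->1; indeg[3]->0 | ready=[3] | order so far=[2]
  pop 3: indeg[0]->2; indeg[1]->0; indeg[4]->1 | ready=[1] | order so far=[2, 3]
  pop 1: indeg[0]->1; indeg[4]->0 | ready=[4] | order so far=[2, 3, 1]
  pop 4: indeg[0]->0 | ready=[0] | order so far=[2, 3, 1, 4]
  pop 0: no out-edges | ready=[] | order so far=[2, 3, 1, 4, 0]
New canonical toposort: [2, 3, 1, 4, 0]
Compare positions:
  Node 0: index 3 -> 4 (moved)
  Node 1: index 2 -> 2 (same)
  Node 2: index 0 -> 0 (same)
  Node 3: index 1 -> 1 (same)
  Node 4: index 4 -> 3 (moved)
Nodes that changed position: 0 4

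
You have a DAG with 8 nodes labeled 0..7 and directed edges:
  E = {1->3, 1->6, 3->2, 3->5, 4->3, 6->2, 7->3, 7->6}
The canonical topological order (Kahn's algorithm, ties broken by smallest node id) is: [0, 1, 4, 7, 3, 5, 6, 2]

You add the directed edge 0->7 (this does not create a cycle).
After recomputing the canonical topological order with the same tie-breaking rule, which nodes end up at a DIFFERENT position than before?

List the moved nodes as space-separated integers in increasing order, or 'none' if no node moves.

Old toposort: [0, 1, 4, 7, 3, 5, 6, 2]
Added edge 0->7
Recompute Kahn (smallest-id tiebreak):
  initial in-degrees: [0, 0, 2, 3, 0, 1, 2, 1]
  ready (indeg=0): [0, 1, 4]
  pop 0: indeg[7]->0 | ready=[1, 4, 7] | order so far=[0]
  pop 1: indeg[3]->2; indeg[6]->1 | ready=[4, 7] | order so far=[0, 1]
  pop 4: indeg[3]->1 | ready=[7] | order so far=[0, 1, 4]
  pop 7: indeg[3]->0; indeg[6]->0 | ready=[3, 6] | order so far=[0, 1, 4, 7]
  pop 3: indeg[2]->1; indeg[5]->0 | ready=[5, 6] | order so far=[0, 1, 4, 7, 3]
  pop 5: no out-edges | ready=[6] | order so far=[0, 1, 4, 7, 3, 5]
  pop 6: indeg[2]->0 | ready=[2] | order so far=[0, 1, 4, 7, 3, 5, 6]
  pop 2: no out-edges | ready=[] | order so far=[0, 1, 4, 7, 3, 5, 6, 2]
New canonical toposort: [0, 1, 4, 7, 3, 5, 6, 2]
Compare positions:
  Node 0: index 0 -> 0 (same)
  Node 1: index 1 -> 1 (same)
  Node 2: index 7 -> 7 (same)
  Node 3: index 4 -> 4 (same)
  Node 4: index 2 -> 2 (same)
  Node 5: index 5 -> 5 (same)
  Node 6: index 6 -> 6 (same)
  Node 7: index 3 -> 3 (same)
Nodes that changed position: none

Answer: none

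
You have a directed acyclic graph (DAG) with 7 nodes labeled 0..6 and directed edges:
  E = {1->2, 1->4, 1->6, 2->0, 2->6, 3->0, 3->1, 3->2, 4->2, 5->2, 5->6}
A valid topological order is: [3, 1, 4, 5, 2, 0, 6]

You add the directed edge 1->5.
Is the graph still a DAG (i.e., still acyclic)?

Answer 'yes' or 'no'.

Given toposort: [3, 1, 4, 5, 2, 0, 6]
Position of 1: index 1; position of 5: index 3
New edge 1->5: forward
Forward edge: respects the existing order. Still a DAG, same toposort still valid.
Still a DAG? yes

Answer: yes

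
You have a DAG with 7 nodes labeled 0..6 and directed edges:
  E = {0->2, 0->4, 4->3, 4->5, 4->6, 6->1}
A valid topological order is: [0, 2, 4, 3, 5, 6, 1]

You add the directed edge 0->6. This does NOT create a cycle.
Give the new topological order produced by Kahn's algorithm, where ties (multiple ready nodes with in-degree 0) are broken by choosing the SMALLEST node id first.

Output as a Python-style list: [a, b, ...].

Answer: [0, 2, 4, 3, 5, 6, 1]

Derivation:
Old toposort: [0, 2, 4, 3, 5, 6, 1]
Added edge: 0->6
Position of 0 (0) < position of 6 (5). Old order still valid.
Run Kahn's algorithm (break ties by smallest node id):
  initial in-degrees: [0, 1, 1, 1, 1, 1, 2]
  ready (indeg=0): [0]
  pop 0: indeg[2]->0; indeg[4]->0; indeg[6]->1 | ready=[2, 4] | order so far=[0]
  pop 2: no out-edges | ready=[4] | order so far=[0, 2]
  pop 4: indeg[3]->0; indeg[5]->0; indeg[6]->0 | ready=[3, 5, 6] | order so far=[0, 2, 4]
  pop 3: no out-edges | ready=[5, 6] | order so far=[0, 2, 4, 3]
  pop 5: no out-edges | ready=[6] | order so far=[0, 2, 4, 3, 5]
  pop 6: indeg[1]->0 | ready=[1] | order so far=[0, 2, 4, 3, 5, 6]
  pop 1: no out-edges | ready=[] | order so far=[0, 2, 4, 3, 5, 6, 1]
  Result: [0, 2, 4, 3, 5, 6, 1]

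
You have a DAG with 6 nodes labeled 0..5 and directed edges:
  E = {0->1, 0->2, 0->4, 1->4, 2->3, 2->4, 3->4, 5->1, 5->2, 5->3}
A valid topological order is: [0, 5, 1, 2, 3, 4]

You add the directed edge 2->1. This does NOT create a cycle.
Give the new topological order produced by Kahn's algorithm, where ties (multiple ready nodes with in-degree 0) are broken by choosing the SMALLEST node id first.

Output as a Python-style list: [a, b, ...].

Old toposort: [0, 5, 1, 2, 3, 4]
Added edge: 2->1
Position of 2 (3) > position of 1 (2). Must reorder: 2 must now come before 1.
Run Kahn's algorithm (break ties by smallest node id):
  initial in-degrees: [0, 3, 2, 2, 4, 0]
  ready (indeg=0): [0, 5]
  pop 0: indeg[1]->2; indeg[2]->1; indeg[4]->3 | ready=[5] | order so far=[0]
  pop 5: indeg[1]->1; indeg[2]->0; indeg[3]->1 | ready=[2] | order so far=[0, 5]
  pop 2: indeg[1]->0; indeg[3]->0; indeg[4]->2 | ready=[1, 3] | order so far=[0, 5, 2]
  pop 1: indeg[4]->1 | ready=[3] | order so far=[0, 5, 2, 1]
  pop 3: indeg[4]->0 | ready=[4] | order so far=[0, 5, 2, 1, 3]
  pop 4: no out-edges | ready=[] | order so far=[0, 5, 2, 1, 3, 4]
  Result: [0, 5, 2, 1, 3, 4]

Answer: [0, 5, 2, 1, 3, 4]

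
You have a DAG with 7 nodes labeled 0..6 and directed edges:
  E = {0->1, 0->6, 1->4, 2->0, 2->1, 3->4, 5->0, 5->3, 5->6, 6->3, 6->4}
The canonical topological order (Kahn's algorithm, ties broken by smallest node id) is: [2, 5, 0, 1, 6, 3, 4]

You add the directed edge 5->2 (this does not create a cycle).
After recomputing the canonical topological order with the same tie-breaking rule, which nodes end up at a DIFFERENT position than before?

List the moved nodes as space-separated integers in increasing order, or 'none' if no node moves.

Old toposort: [2, 5, 0, 1, 6, 3, 4]
Added edge 5->2
Recompute Kahn (smallest-id tiebreak):
  initial in-degrees: [2, 2, 1, 2, 3, 0, 2]
  ready (indeg=0): [5]
  pop 5: indeg[0]->1; indeg[2]->0; indeg[3]->1; indeg[6]->1 | ready=[2] | order so far=[5]
  pop 2: indeg[0]->0; indeg[1]->1 | ready=[0] | order so far=[5, 2]
  pop 0: indeg[1]->0; indeg[6]->0 | ready=[1, 6] | order so far=[5, 2, 0]
  pop 1: indeg[4]->2 | ready=[6] | order so far=[5, 2, 0, 1]
  pop 6: indeg[3]->0; indeg[4]->1 | ready=[3] | order so far=[5, 2, 0, 1, 6]
  pop 3: indeg[4]->0 | ready=[4] | order so far=[5, 2, 0, 1, 6, 3]
  pop 4: no out-edges | ready=[] | order so far=[5, 2, 0, 1, 6, 3, 4]
New canonical toposort: [5, 2, 0, 1, 6, 3, 4]
Compare positions:
  Node 0: index 2 -> 2 (same)
  Node 1: index 3 -> 3 (same)
  Node 2: index 0 -> 1 (moved)
  Node 3: index 5 -> 5 (same)
  Node 4: index 6 -> 6 (same)
  Node 5: index 1 -> 0 (moved)
  Node 6: index 4 -> 4 (same)
Nodes that changed position: 2 5

Answer: 2 5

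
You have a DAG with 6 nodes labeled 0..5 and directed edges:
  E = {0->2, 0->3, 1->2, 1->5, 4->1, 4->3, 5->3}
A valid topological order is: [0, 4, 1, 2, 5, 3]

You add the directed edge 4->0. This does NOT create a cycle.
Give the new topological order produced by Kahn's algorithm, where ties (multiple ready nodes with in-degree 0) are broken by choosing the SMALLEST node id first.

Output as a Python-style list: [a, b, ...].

Answer: [4, 0, 1, 2, 5, 3]

Derivation:
Old toposort: [0, 4, 1, 2, 5, 3]
Added edge: 4->0
Position of 4 (1) > position of 0 (0). Must reorder: 4 must now come before 0.
Run Kahn's algorithm (break ties by smallest node id):
  initial in-degrees: [1, 1, 2, 3, 0, 1]
  ready (indeg=0): [4]
  pop 4: indeg[0]->0; indeg[1]->0; indeg[3]->2 | ready=[0, 1] | order so far=[4]
  pop 0: indeg[2]->1; indeg[3]->1 | ready=[1] | order so far=[4, 0]
  pop 1: indeg[2]->0; indeg[5]->0 | ready=[2, 5] | order so far=[4, 0, 1]
  pop 2: no out-edges | ready=[5] | order so far=[4, 0, 1, 2]
  pop 5: indeg[3]->0 | ready=[3] | order so far=[4, 0, 1, 2, 5]
  pop 3: no out-edges | ready=[] | order so far=[4, 0, 1, 2, 5, 3]
  Result: [4, 0, 1, 2, 5, 3]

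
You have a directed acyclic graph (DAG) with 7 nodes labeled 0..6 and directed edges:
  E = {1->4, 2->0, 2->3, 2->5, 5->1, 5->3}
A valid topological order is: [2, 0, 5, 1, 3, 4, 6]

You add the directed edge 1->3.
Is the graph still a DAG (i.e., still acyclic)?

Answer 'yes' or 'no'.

Given toposort: [2, 0, 5, 1, 3, 4, 6]
Position of 1: index 3; position of 3: index 4
New edge 1->3: forward
Forward edge: respects the existing order. Still a DAG, same toposort still valid.
Still a DAG? yes

Answer: yes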